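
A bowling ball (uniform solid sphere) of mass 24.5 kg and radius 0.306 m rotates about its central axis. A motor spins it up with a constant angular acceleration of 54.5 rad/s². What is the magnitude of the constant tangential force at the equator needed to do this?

F ≈ 163 N

I = (2/5)MR² = (2/5)(24.5)(0.306)² = 0.9176 kg·m².
The required torque is τ = Iα = (0.9176)(54.50) = 50.01 N·m.
A tangential force at the equator gives τ = FR, so F = τ/R = 50.01/0.306 = 163.4 N.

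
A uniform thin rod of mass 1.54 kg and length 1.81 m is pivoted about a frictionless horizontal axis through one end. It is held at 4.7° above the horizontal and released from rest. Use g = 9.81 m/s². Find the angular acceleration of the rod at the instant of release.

α ≈ 8.10 rad/s²

About the pivot, I = (1/3)ML² = (1/3)(1.54)(1.81)² = 1.682 kg·m².
The weight acts at the center, a distance L/2 = 0.9050 m from the pivot; τ = Mg(L/2) cos 4.7° = 13.63 N·m.
α = τ/I = 13.63/1.682 = 8.102 rad/s².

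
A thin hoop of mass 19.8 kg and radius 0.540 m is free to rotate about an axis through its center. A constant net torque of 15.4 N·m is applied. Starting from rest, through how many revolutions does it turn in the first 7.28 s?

I = MR² = (19.8)(0.540)² = 5.774 kg·m².
α = τ/I = 15.4/5.774 = 2.667 rad/s².
θ = ½αt² = ½(2.667)(7.28)² = 70.68 rad.
Revolutions = θ/(2π) = 11.25.

≈ 11.2 revolutions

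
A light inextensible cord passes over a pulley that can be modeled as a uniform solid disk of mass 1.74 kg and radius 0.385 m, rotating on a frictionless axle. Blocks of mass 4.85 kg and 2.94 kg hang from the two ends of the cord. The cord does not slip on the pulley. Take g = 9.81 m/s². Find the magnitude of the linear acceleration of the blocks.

I = ½MR² = (1/2)(1.74)(0.385)² = 0.1290 kg·m².
Heavier block: m₁g − T₁ = m₁a. Lighter block: T₂ − m₂g = m₂a.
Pulley: (T₁ − T₂)R = Iα = I(a/R), so T₁ − T₂ = (I/R²)a = (1/2)M_p a = 0.8700·a.
Adding the three: (m₁ − m₂)g = (m₁ + m₂ + 0.8700)a, so a = (4.85 − 2.94)(9.81)/(4.85 + 2.94 + 0.8700) = 2.164 m/s².

a ≈ 2.16 m/s²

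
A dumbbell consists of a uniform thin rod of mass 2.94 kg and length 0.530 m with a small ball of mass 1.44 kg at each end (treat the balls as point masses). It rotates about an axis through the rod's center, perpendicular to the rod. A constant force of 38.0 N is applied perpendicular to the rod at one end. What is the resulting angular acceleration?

α ≈ 37.1 rad/s²

I_rod = (1/12)ML² = (1/12)(2.94)(0.530)² = 0.06882 kg·m².
I_balls = 2·m·(L/2)² = 2(1.44)(0.2650)² = 0.2022 kg·m².
Total I = 0.2711 kg·m².
τ = F·(L/2) = (38.0)(0.265) = 10.07 N·m.
α = τ/I = 10.07/0.2711 = 37.15 rad/s².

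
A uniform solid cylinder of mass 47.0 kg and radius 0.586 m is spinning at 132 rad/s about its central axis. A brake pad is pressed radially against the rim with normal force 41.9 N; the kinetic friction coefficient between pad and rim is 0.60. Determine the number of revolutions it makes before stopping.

≈ 760 revolutions

I = ½MR² = (1/2)(47.0)(0.586)² = 8.070 kg·m².
Friction force f = μN = (0.60)(41.9) = 25.14 N at the rim; torque magnitude τ = fR = 14.73 N·m, opposing ω.
|α| = τ/I = 14.73/8.070 = 1.826 rad/s² (deceleration).
ω² = ω₀² − 2|α|θ with ω = 0 ⇒ θ = ω₀²/(2|α|) = 4772 rad = 759.5 rev.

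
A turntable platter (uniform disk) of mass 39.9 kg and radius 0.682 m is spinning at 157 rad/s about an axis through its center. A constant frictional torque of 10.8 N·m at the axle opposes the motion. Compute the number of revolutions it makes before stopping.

≈ 1690 revolutions

I = ½MR² = (1/2)(39.9)(0.682)² = 9.279 kg·m².
The net torque has magnitude 10.8 N·m, opposing ω.
|α| = τ/I = 10.80/9.279 = 1.164 rad/s² (deceleration).
ω² = ω₀² − 2|α|θ with ω = 0 ⇒ θ = ω₀²/(2|α|) = 10590 rad = 1685 rev.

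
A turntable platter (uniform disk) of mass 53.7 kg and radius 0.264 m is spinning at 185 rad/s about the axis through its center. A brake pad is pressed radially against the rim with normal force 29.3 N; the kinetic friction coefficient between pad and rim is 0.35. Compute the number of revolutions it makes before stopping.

I = ½MR² = (1/2)(53.7)(0.264)² = 1.871 kg·m².
Friction force f = μN = (0.35)(29.3) = 10.25 N at the rim; torque magnitude τ = fR = 2.707 N·m, opposing ω.
|α| = τ/I = 2.707/1.871 = 1.447 rad/s² (deceleration).
ω² = ω₀² − 2|α|θ with ω = 0 ⇒ θ = ω₀²/(2|α|) = 11830 rad = 1883 rev.

≈ 1880 revolutions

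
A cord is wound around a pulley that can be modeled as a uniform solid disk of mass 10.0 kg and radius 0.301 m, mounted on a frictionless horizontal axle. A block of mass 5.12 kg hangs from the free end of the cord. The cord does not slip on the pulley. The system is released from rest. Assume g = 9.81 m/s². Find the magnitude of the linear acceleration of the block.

I = ½MR² = (1/2)(10.0)(0.301)² = 0.4530 kg·m².
Block: mg − T = ma. Pulley: TR = Iα. No-slip: a = αR, so T = (I/R²)a = 5.000·a.
Then mg = (m + 5.000)a, so a = (5.12)(9.81)/(5.12 + 5.000) = 4.963 m/s².

a ≈ 4.96 m/s²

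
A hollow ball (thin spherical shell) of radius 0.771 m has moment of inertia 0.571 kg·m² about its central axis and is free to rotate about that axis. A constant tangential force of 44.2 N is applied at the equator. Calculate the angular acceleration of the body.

α ≈ 59.7 rad/s²

τ = F R = (44.2)(0.771) = 34.08 N·m.
From τ = Iα: α = 34.08/0.5710 = 59.68 rad/s².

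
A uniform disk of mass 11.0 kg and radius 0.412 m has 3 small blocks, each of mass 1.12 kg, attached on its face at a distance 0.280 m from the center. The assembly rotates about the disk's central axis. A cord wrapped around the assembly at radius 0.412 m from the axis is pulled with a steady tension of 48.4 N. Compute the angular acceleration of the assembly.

α ≈ 16.7 rad/s²

I_disk = ½MR² = ½(11.0)(0.412)² = 0.9336 kg·m².
I_blocks = 3·m·r² = 3(1.12)(0.280)² = 0.2634 kg·m².
Total I = 1.197 kg·m².
τ = F r = (48.4)(0.412) = 19.94 N·m.
α = τ/I = 19.94/1.197 = 16.66 rad/s².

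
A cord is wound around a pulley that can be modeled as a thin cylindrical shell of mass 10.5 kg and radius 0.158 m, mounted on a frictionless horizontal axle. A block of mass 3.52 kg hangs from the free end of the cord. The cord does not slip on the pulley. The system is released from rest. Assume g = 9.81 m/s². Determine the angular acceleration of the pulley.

I = MR² = (10.5)(0.158)² = 0.2621 kg·m².
Block: mg − T = ma. Pulley: TR = Iα. No-slip: a = αR, so T = (I/R²)a = 10.50·a.
Then mg = (m + 10.50)a, so a = (3.52)(9.81)/(3.52 + 10.50) = 2.463 m/s².
α = a/R = 2.463/0.158 = 15.59 rad/s².

α ≈ 15.6 rad/s²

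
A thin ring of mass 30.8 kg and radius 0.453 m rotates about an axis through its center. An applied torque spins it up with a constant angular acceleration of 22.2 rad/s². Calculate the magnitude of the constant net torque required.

τ ≈ 140 N·m

I = MR² = (30.8)(0.453)² = 6.320 kg·m².
τ = Iα = (6.320)(22.20) = 140.3 N·m.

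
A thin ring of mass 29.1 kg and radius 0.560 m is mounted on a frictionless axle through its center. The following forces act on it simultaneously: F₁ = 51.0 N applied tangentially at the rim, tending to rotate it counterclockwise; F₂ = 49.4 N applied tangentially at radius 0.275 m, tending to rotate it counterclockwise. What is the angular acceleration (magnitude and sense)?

α ≈ 4.62 rad/s², counterclockwise

I = MR² = (29.1)(0.560)² = 9.126 kg·m².
Taking counterclockwise as positive: τ₁ = +(51.0)(0.560) = +28.56 N·m; τ₂ = +(49.4)(0.275) = +13.59 N·m.
Net torque τ = 42.15 N·m.
α = τ/I = 42.15/9.126 = 4.618 rad/s².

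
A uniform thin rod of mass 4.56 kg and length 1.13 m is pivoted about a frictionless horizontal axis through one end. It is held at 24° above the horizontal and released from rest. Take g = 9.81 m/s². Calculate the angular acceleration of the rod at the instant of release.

α ≈ 11.9 rad/s²

About the pivot, I = (1/3)ML² = (1/3)(4.56)(1.13)² = 1.941 kg·m².
The weight acts at the center, a distance L/2 = 0.5650 m from the pivot; τ = Mg(L/2) cos 24° = 23.09 N·m.
α = τ/I = 23.09/1.941 = 11.90 rad/s².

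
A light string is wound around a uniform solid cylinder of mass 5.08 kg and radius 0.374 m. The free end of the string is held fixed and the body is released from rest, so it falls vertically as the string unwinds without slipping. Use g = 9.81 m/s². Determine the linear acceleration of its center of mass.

Translation: Mg − T = Ma. Rotation about the center: TR = Iα with I = ½MR².
With a = αR: T = (I/R²)a = (1/2)M a, so Mg = (1 + 0.5000)Ma.
a = g/(1 + 0.5000) = 9.81/1.500 = 6.540 m/s².

a ≈ 6.54 m/s²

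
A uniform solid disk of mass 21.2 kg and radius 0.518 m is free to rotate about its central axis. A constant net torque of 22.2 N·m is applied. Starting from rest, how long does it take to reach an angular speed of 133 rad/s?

I = ½MR² = (1/2)(21.2)(0.518)² = 2.844 kg·m².
α = τ/I = 22.2/2.844 = 7.805 rad/s².
ω = αt ⇒ t = ω/α = 133/7.805 = 17.04 s.

t ≈ 17.0 s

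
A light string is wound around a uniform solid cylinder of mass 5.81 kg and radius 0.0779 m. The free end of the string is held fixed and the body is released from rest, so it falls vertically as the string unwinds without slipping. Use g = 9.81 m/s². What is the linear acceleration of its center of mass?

a ≈ 6.54 m/s²

Translation: Mg − T = Ma. Rotation about the center: TR = Iα with I = ½MR².
With a = αR: T = (I/R²)a = (1/2)M a, so Mg = (1 + 0.5000)Ma.
a = g/(1 + 0.5000) = 9.81/1.500 = 6.540 m/s².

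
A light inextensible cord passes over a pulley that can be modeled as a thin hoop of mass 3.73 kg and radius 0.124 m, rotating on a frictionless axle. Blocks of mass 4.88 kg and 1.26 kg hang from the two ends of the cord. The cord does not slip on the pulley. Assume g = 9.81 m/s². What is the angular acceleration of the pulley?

I = MR² = (3.73)(0.124)² = 0.05735 kg·m².
Heavier block: m₁g − T₁ = m₁a. Lighter block: T₂ − m₂g = m₂a.
Pulley: (T₁ − T₂)R = Iα = I(a/R), so T₁ − T₂ = (I/R²)a = 1·M_p a = 3.730·a.
Adding the three: (m₁ − m₂)g = (m₁ + m₂ + 3.730)a, so a = (4.88 − 1.26)(9.81)/(4.88 + 1.26 + 3.730) = 3.598 m/s².
α = a/R = 3.598/0.124 = 29.02 rad/s².

α ≈ 29.0 rad/s²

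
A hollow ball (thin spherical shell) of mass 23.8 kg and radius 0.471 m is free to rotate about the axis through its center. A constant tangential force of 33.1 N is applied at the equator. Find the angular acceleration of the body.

I = (2/3)MR² = (2/3)(23.8)(0.471)² = 3.520 kg·m².
τ = F R = (33.1)(0.471) = 15.59 N·m.
From τ = Iα: α = 15.59/3.520 = 4.429 rad/s².

α ≈ 4.43 rad/s²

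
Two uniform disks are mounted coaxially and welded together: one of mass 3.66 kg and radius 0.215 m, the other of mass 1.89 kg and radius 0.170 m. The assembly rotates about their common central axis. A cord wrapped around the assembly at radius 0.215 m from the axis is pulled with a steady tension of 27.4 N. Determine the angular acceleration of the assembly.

I = ½M₁R₁² + ½M₂R₂² = ½(3.66)(0.215)² + ½(1.89)(0.170)² = 0.1119 kg·m².
τ = F r = (27.4)(0.215) = 5.891 N·m.
α = τ/I = 5.891/0.1119 = 52.64 rad/s².

α ≈ 52.6 rad/s²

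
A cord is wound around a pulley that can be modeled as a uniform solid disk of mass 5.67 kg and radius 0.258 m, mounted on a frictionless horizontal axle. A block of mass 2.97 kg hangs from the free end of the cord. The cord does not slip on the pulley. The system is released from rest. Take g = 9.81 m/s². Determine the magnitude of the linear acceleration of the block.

a ≈ 5.02 m/s²

I = ½MR² = (1/2)(5.67)(0.258)² = 0.1887 kg·m².
Block: mg − T = ma. Pulley: TR = Iα. No-slip: a = αR, so T = (I/R²)a = 2.835·a.
Then mg = (m + 2.835)a, so a = (2.97)(9.81)/(2.97 + 2.835) = 5.019 m/s².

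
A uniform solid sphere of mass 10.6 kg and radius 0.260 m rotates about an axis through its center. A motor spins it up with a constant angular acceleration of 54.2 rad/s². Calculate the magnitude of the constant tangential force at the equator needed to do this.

F ≈ 59.8 N

I = (2/5)MR² = (2/5)(10.6)(0.260)² = 0.2866 kg·m².
The required torque is τ = Iα = (0.2866)(54.20) = 15.54 N·m.
A tangential force at the equator gives τ = FR, so F = τ/R = 15.54/0.260 = 59.75 N.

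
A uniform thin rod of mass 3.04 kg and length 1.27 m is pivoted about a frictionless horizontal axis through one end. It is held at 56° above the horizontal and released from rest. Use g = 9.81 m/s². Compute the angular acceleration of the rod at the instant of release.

α ≈ 6.48 rad/s²

About the pivot, I = (1/3)ML² = (1/3)(3.04)(1.27)² = 1.634 kg·m².
The weight acts at the center, a distance L/2 = 0.6350 m from the pivot; τ = Mg(L/2) cos 56° = 10.59 N·m.
α = τ/I = 10.59/1.634 = 6.479 rad/s².
(Equivalently α = (3g/(2L)) cos 56° = 6.479 rad/s².)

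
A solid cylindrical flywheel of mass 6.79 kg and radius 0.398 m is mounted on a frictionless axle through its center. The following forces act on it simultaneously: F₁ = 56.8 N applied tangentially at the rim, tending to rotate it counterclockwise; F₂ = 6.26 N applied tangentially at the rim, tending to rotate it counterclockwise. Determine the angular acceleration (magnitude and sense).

α ≈ 46.7 rad/s², counterclockwise

I = ½MR² = (1/2)(6.79)(0.398)² = 0.5378 kg·m².
Taking counterclockwise as positive: τ₁ = +(56.8)(0.398) = +22.61 N·m; τ₂ = +(6.26)(0.398) = +2.491 N·m.
Net torque τ = 25.10 N·m.
α = τ/I = 25.10/0.5378 = 46.67 rad/s².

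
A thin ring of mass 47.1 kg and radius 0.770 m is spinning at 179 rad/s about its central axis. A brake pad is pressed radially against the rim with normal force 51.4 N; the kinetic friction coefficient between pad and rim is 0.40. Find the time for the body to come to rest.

I = MR² = (47.1)(0.770)² = 27.93 kg·m².
Friction force f = μN = (0.40)(51.4) = 20.56 N at the rim; torque magnitude τ = fR = 15.83 N·m, opposing ω.
|α| = τ/I = 15.83/27.93 = 0.5669 rad/s² (deceleration).
0 = ω₀ − |α|t ⇒ t = ω₀/|α| = 179/0.5669 = 315.7 s.

t ≈ 316 s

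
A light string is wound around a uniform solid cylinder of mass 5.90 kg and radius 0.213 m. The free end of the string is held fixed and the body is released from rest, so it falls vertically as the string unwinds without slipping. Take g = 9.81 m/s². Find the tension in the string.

Translation: Mg − T = Ma. Rotation about the center: TR = Iα with I = ½MR².
With a = αR: T = (I/R²)a = (1/2)M a, so Mg = (1 + 0.5000)Ma.
a = g/(1 + 0.5000) = 9.81/1.500 = 6.540 m/s².
T = 0.5000·M·a = (0.5000)(5.90)(6.540) = 19.29 N.

T ≈ 19.3 N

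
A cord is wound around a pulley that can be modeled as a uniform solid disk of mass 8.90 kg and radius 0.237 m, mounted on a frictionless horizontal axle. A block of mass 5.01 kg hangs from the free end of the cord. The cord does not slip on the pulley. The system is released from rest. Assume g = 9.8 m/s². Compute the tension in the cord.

I = ½MR² = (1/2)(8.90)(0.237)² = 0.2500 kg·m².
Block: mg − T = ma. Pulley: TR = Iα. No-slip: a = αR, so T = (I/R²)a = 4.450·a.
Then mg = (m + 4.450)a, so a = (5.01)(9.8)/(5.01 + 4.450) = 5.190 m/s².
T = 4.450·a = 23.10 N.

T ≈ 23.1 N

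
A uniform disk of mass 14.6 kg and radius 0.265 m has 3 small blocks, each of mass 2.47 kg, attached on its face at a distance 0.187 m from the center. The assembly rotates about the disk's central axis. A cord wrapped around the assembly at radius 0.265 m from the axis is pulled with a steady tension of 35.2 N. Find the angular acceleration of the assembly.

α ≈ 12.1 rad/s²

I_disk = ½MR² = ½(14.6)(0.265)² = 0.5126 kg·m².
I_blocks = 3·m·r² = 3(2.47)(0.187)² = 0.2591 kg·m².
Total I = 0.7718 kg·m².
τ = F r = (35.2)(0.265) = 9.328 N·m.
α = τ/I = 9.328/0.7718 = 12.09 rad/s².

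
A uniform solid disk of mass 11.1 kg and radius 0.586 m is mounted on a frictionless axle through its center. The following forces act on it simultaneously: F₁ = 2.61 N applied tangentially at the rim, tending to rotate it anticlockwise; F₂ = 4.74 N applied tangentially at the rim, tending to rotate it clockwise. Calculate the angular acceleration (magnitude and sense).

α ≈ 0.655 rad/s², clockwise

I = ½MR² = (1/2)(11.1)(0.586)² = 1.906 kg·m².
Taking anticlockwise as positive: τ₁ = +(2.61)(0.586) = +1.529 N·m; τ₂ = −(4.74)(0.586) = −2.778 N·m.
Net torque τ = -1.248 N·m.
α = τ/I = -1.248/1.906 = -0.6549 rad/s².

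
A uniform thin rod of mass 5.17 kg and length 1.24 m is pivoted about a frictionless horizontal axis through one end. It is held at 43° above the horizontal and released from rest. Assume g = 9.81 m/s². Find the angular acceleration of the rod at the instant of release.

About the pivot, I = (1/3)ML² = (1/3)(5.17)(1.24)² = 2.650 kg·m².
The weight acts at the center, a distance L/2 = 0.6200 m from the pivot; τ = Mg(L/2) cos 43° = 23.00 N·m.
α = τ/I = 23.00/2.650 = 8.679 rad/s².

α ≈ 8.68 rad/s²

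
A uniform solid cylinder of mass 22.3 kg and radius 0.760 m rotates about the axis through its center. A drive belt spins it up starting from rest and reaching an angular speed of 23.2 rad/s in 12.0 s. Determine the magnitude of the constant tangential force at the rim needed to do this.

I = ½MR² = (1/2)(22.3)(0.760)² = 6.440 kg·m².
α = Δω/Δt = (23.2 − 0)/12.0 = 1.933 rad/s².
The required torque is τ = Iα = (6.440)(1.933) = 12.45 N·m.
A tangential force at the rim gives τ = FR, so F = τ/R = 12.45/0.760 = 16.38 N.

F ≈ 16.4 N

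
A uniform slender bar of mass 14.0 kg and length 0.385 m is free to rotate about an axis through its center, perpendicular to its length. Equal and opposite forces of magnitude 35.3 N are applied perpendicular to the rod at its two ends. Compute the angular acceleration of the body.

α ≈ 78.6 rad/s²

I = (1/12)ML² = (1/12)(14.0)(0.385)² = 0.1729 kg·m².
The couple gives τ = F·(L/2) + F·(L/2) = F L = (35.3)(0.385) = 13.59 N·m.
From τ = Iα: α = 13.59/0.1729 = 78.59 rad/s².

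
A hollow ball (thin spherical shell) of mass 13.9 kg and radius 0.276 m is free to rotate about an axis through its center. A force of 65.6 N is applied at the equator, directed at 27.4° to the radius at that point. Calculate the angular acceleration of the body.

I = (2/3)MR² = (2/3)(13.9)(0.276)² = 0.7059 kg·m².
Only the tangential component produces torque: τ = F R sinθ = (65.6)(0.276) sin 27.4° = 8.332 N·m.
From τ = Iα: α = 8.332/0.7059 = 11.80 rad/s².

α ≈ 11.8 rad/s²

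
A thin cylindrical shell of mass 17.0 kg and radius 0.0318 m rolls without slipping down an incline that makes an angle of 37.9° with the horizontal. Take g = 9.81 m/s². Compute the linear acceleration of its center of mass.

a ≈ 3.01 m/s²

Translation along the incline: Mg sinθ − f = Ma.
Rotation about the center: fR = Iα with I = MR². No-slip gives a = αR, so f = (I/R²)a = M a.
Substituting: Mg sinθ = (1 + 1.000)Ma, so a = g sinθ/(1 + 1.000) = (9.81) sin 37.9° / 2.000 = 3.013 m/s².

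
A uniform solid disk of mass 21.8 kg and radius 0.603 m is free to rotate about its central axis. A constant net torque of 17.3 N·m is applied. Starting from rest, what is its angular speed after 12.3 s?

ω ≈ 53.7 rad/s

I = ½MR² = (1/2)(21.8)(0.603)² = 3.963 kg·m².
α = τ/I = 17.3/3.963 = 4.365 rad/s².
ω = ω₀ + αt = 0 + (4.365)(12.3) = 53.69 rad/s.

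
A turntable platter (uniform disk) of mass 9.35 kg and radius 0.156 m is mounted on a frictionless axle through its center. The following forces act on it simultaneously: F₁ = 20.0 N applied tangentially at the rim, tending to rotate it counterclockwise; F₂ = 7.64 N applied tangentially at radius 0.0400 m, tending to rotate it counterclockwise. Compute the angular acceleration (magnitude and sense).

α ≈ 30.1 rad/s², counterclockwise

I = ½MR² = (1/2)(9.35)(0.156)² = 0.1138 kg·m².
Taking counterclockwise as positive: τ₁ = +(20.0)(0.156) = +3.120 N·m; τ₂ = +(7.64)(0.0400) = +0.3056 N·m.
Net torque τ = 3.426 N·m.
α = τ/I = 3.426/0.1138 = 30.11 rad/s².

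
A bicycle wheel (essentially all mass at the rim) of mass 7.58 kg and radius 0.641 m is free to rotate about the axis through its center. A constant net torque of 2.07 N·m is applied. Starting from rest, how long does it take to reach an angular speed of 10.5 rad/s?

I = MR² = (7.58)(0.641)² = 3.114 kg·m².
α = τ/I = 2.07/3.114 = 0.6646 rad/s².
ω = αt ⇒ t = ω/α = 10.5/0.6646 = 15.80 s.

t ≈ 15.8 s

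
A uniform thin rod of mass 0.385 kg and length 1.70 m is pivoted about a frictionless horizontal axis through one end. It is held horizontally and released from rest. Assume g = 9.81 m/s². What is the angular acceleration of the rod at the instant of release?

α ≈ 8.66 rad/s²

About the pivot, I = (1/3)ML² = (1/3)(0.385)(1.70)² = 0.3709 kg·m².
The weight acts at the center, a distance L/2 = 0.8500 m from the pivot; τ = Mg(L/2) = 3.210 N·m.
α = τ/I = 3.210/0.3709 = 8.656 rad/s².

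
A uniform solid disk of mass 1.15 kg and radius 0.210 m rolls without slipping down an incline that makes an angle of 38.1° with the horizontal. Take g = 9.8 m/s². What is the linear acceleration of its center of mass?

Translation along the incline: Mg sinθ − f = Ma.
Rotation about the center: fR = Iα with I = ½MR². No-slip gives a = αR, so f = (I/R²)a = (1/2)M a.
Substituting: Mg sinθ = (1 + 0.5000)Ma, so a = g sinθ/(1 + 0.5000) = (9.8) sin 38.1° / 1.500 = 4.031 m/s².

a ≈ 4.03 m/s²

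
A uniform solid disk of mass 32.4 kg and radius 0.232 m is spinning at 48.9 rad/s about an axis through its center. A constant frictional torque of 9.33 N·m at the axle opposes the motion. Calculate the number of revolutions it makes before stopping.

I = ½MR² = (1/2)(32.4)(0.232)² = 0.8719 kg·m².
The net torque has magnitude 9.33 N·m, opposing ω.
|α| = τ/I = 9.330/0.8719 = 10.70 rad/s² (deceleration).
ω² = ω₀² − 2|α|θ with ω = 0 ⇒ θ = ω₀²/(2|α|) = 111.7 rad = 17.78 rev.

≈ 17.8 revolutions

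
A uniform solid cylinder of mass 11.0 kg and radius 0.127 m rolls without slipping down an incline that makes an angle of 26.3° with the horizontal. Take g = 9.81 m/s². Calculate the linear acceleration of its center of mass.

a ≈ 2.90 m/s²

Translation along the incline: Mg sinθ − f = Ma.
Rotation about the center: fR = Iα with I = ½MR². No-slip gives a = αR, so f = (I/R²)a = (1/2)M a.
Substituting: Mg sinθ = (1 + 0.5000)Ma, so a = g sinθ/(1 + 0.5000) = (9.81) sin 26.3° / 1.500 = 2.898 m/s².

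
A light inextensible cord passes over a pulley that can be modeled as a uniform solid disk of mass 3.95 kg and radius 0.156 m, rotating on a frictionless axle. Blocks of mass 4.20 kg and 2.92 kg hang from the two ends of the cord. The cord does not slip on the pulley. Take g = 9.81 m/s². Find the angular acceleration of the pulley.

α ≈ 8.85 rad/s²

I = ½MR² = (1/2)(3.95)(0.156)² = 0.04806 kg·m².
Heavier block: m₁g − T₁ = m₁a. Lighter block: T₂ − m₂g = m₂a.
Pulley: (T₁ − T₂)R = Iα = I(a/R), so T₁ − T₂ = (I/R²)a = (1/2)M_p a = 1.975·a.
Adding the three: (m₁ − m₂)g = (m₁ + m₂ + 1.975)a, so a = (4.20 − 2.92)(9.81)/(4.20 + 2.92 + 1.975) = 1.381 m/s².
α = a/R = 1.381/0.156 = 8.850 rad/s².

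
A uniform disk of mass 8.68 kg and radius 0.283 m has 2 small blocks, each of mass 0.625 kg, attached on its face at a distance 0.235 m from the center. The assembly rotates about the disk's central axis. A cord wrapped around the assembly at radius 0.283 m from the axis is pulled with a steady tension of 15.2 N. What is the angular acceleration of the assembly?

α ≈ 10.3 rad/s²

I_disk = ½MR² = ½(8.68)(0.283)² = 0.3476 kg·m².
I_blocks = 2·m·r² = 2(0.625)(0.235)² = 0.06903 kg·m².
Total I = 0.4166 kg·m².
τ = F r = (15.2)(0.283) = 4.302 N·m.
α = τ/I = 4.302/0.4166 = 10.33 rad/s².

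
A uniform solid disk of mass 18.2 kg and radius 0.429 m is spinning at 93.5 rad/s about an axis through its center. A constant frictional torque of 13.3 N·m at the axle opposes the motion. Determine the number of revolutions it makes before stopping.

I = ½MR² = (1/2)(18.2)(0.429)² = 1.675 kg·m².
The net torque has magnitude 13.3 N·m, opposing ω.
|α| = τ/I = 13.30/1.675 = 7.941 rad/s² (deceleration).
ω² = ω₀² − 2|α|θ with ω = 0 ⇒ θ = ω₀²/(2|α|) = 550.4 rad = 87.60 rev.

≈ 87.6 revolutions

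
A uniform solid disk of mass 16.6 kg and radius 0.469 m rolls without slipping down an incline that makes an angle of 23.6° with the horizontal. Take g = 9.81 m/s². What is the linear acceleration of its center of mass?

a ≈ 2.62 m/s²

Translation along the incline: Mg sinθ − f = Ma.
Rotation about the center: fR = Iα with I = ½MR². No-slip gives a = αR, so f = (I/R²)a = (1/2)M a.
Substituting: Mg sinθ = (1 + 0.5000)Ma, so a = g sinθ/(1 + 0.5000) = (9.81) sin 23.6° / 1.500 = 2.618 m/s².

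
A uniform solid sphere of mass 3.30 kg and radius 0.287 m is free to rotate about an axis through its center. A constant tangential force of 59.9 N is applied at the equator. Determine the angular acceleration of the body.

α ≈ 158 rad/s²

I = (2/5)MR² = (2/5)(3.30)(0.287)² = 0.1087 kg·m².
τ = F R = (59.9)(0.287) = 17.19 N·m.
From τ = Iα: α = 17.19/0.1087 = 158.1 rad/s².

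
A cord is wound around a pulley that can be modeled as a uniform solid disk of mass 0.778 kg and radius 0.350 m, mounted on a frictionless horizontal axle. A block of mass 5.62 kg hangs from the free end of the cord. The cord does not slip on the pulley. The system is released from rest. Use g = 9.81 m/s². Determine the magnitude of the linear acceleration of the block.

a ≈ 9.17 m/s²

I = ½MR² = (1/2)(0.778)(0.350)² = 0.04765 kg·m².
Block: mg − T = ma. Pulley: TR = Iα. No-slip: a = αR, so T = (I/R²)a = 0.3890·a.
Then mg = (m + 0.3890)a, so a = (5.62)(9.81)/(5.62 + 0.3890) = 9.175 m/s².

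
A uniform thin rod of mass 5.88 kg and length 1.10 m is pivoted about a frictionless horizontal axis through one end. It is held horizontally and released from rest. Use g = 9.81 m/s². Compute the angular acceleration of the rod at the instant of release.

α ≈ 13.4 rad/s²

About the pivot, I = (1/3)ML² = (1/3)(5.88)(1.10)² = 2.372 kg·m².
The weight acts at the center, a distance L/2 = 0.5500 m from the pivot; τ = Mg(L/2) = 31.73 N·m.
α = τ/I = 31.73/2.372 = 13.38 rad/s².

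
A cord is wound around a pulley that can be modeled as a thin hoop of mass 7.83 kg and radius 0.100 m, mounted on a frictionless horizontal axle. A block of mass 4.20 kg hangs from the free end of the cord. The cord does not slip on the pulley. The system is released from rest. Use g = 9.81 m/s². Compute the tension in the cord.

T ≈ 26.8 N

I = MR² = (7.83)(0.100)² = 0.07830 kg·m².
Block: mg − T = ma. Pulley: TR = Iα. No-slip: a = αR, so T = (I/R²)a = 7.830·a.
Then mg = (m + 7.830)a, so a = (4.20)(9.81)/(4.20 + 7.830) = 3.425 m/s².
T = 7.830·a = 26.82 N.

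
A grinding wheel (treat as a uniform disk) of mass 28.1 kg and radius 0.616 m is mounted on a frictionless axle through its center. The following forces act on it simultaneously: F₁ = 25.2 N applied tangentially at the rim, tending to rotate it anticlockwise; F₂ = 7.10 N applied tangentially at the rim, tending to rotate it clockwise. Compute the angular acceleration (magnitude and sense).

I = ½MR² = (1/2)(28.1)(0.616)² = 5.331 kg·m².
Taking anticlockwise as positive: τ₁ = +(25.2)(0.616) = +15.52 N·m; τ₂ = −(7.10)(0.616) = −4.374 N·m.
Net torque τ = 11.15 N·m.
α = τ/I = 11.15/5.331 = 2.091 rad/s².

α ≈ 2.09 rad/s², anticlockwise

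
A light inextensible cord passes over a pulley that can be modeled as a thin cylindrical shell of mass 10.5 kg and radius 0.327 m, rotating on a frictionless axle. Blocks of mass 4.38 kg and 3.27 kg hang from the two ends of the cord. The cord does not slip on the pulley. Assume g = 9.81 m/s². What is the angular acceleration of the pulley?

α ≈ 1.83 rad/s²

I = MR² = (10.5)(0.327)² = 1.123 kg·m².
Heavier block: m₁g − T₁ = m₁a. Lighter block: T₂ − m₂g = m₂a.
Pulley: (T₁ − T₂)R = Iα = I(a/R), so T₁ − T₂ = (I/R²)a = 1·M_p a = 10.50·a.
Adding the three: (m₁ − m₂)g = (m₁ + m₂ + 10.50)a, so a = (4.38 − 3.27)(9.81)/(4.38 + 3.27 + 10.50) = 0.6000 m/s².
α = a/R = 0.6000/0.327 = 1.835 rad/s².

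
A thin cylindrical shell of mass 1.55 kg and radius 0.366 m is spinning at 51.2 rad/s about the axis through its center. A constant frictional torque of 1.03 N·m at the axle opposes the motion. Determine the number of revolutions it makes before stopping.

I = MR² = (1.55)(0.366)² = 0.2076 kg·m².
The net torque has magnitude 1.03 N·m, opposing ω.
|α| = τ/I = 1.030/0.2076 = 4.961 rad/s² (deceleration).
ω² = ω₀² − 2|α|θ with ω = 0 ⇒ θ = ω₀²/(2|α|) = 264.2 rad = 42.05 rev.

≈ 42.1 revolutions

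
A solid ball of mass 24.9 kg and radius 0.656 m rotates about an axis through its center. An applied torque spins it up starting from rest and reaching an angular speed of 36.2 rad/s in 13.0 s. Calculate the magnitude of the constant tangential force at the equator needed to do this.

F ≈ 18.2 N

I = (2/5)MR² = (2/5)(24.9)(0.656)² = 4.286 kg·m².
α = Δω/Δt = (36.2 − 0)/13.0 = 2.785 rad/s².
The required torque is τ = Iα = (4.286)(2.785) = 11.94 N·m.
A tangential force at the equator gives τ = FR, so F = τ/R = 11.94/0.656 = 18.19 N.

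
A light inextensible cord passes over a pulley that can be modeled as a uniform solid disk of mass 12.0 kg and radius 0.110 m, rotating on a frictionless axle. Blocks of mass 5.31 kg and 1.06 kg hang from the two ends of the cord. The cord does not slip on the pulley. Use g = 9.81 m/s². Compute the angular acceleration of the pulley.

I = ½MR² = (1/2)(12.0)(0.110)² = 0.07260 kg·m².
Heavier block: m₁g − T₁ = m₁a. Lighter block: T₂ − m₂g = m₂a.
Pulley: (T₁ − T₂)R = Iα = I(a/R), so T₁ − T₂ = (I/R²)a = (1/2)M_p a = 6.000·a.
Adding the three: (m₁ − m₂)g = (m₁ + m₂ + 6.000)a, so a = (5.31 − 1.06)(9.81)/(5.31 + 1.06 + 6.000) = 3.370 m/s².
α = a/R = 3.370/0.110 = 30.64 rad/s².

α ≈ 30.6 rad/s²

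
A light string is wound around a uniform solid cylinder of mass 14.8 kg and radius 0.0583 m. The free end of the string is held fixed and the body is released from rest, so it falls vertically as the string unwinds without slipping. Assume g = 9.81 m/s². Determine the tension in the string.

T ≈ 48.4 N

Translation: Mg − T = Ma. Rotation about the center: TR = Iα with I = ½MR².
With a = αR: T = (I/R²)a = (1/2)M a, so Mg = (1 + 0.5000)Ma.
a = g/(1 + 0.5000) = 9.81/1.500 = 6.540 m/s².
T = 0.5000·M·a = (0.5000)(14.8)(6.540) = 48.40 N.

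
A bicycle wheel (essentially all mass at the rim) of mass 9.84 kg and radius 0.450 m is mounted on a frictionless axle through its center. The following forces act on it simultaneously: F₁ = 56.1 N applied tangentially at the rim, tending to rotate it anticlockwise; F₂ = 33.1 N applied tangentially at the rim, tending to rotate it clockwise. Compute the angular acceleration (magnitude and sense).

I = MR² = (9.84)(0.450)² = 1.993 kg·m².
Taking anticlockwise as positive: τ₁ = +(56.1)(0.450) = +25.25 N·m; τ₂ = −(33.1)(0.450) = −14.90 N·m.
Net torque τ = 10.35 N·m.
α = τ/I = 10.35/1.993 = 5.194 rad/s².

α ≈ 5.19 rad/s², anticlockwise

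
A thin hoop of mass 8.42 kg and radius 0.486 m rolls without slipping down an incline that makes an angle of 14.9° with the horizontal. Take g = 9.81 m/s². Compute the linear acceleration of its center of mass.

Translation along the incline: Mg sinθ − f = Ma.
Rotation about the center: fR = Iα with I = MR². No-slip gives a = αR, so f = (I/R²)a = M a.
Substituting: Mg sinθ = (1 + 1.000)Ma, so a = g sinθ/(1 + 1.000) = (9.81) sin 14.9° / 2.000 = 1.261 m/s².

a ≈ 1.26 m/s²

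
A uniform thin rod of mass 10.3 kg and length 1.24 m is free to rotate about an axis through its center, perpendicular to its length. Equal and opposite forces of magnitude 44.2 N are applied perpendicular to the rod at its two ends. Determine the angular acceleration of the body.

α ≈ 41.5 rad/s²

I = (1/12)ML² = (1/12)(10.3)(1.24)² = 1.320 kg·m².
The couple gives τ = F·(L/2) + F·(L/2) = F L = (44.2)(1.24) = 54.81 N·m.
Newton's second law for rotation, τ = Iα, gives α = τ/I = 54.81/1.320 = 41.53 rad/s².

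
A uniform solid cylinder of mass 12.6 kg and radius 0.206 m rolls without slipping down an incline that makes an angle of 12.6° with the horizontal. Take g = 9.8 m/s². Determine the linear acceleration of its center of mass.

a ≈ 1.43 m/s²

Translation along the incline: Mg sinθ − f = Ma.
Rotation about the center: fR = Iα with I = ½MR². No-slip gives a = αR, so f = (I/R²)a = (1/2)M a.
Substituting: Mg sinθ = (1 + 0.5000)Ma, so a = g sinθ/(1 + 0.5000) = (9.8) sin 12.6° / 1.500 = 1.425 m/s².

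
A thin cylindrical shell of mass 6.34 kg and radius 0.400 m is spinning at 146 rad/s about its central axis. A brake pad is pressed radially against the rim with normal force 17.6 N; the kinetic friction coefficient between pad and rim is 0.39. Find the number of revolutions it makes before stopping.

I = MR² = (6.34)(0.400)² = 1.014 kg·m².
Friction force f = μN = (0.39)(17.6) = 6.864 N at the rim; torque magnitude τ = fR = 2.746 N·m, opposing ω.
|α| = τ/I = 2.746/1.014 = 2.707 rad/s² (deceleration).
ω² = ω₀² − 2|α|θ with ω = 0 ⇒ θ = ω₀²/(2|α|) = 3938 rad = 626.7 rev.

≈ 627 revolutions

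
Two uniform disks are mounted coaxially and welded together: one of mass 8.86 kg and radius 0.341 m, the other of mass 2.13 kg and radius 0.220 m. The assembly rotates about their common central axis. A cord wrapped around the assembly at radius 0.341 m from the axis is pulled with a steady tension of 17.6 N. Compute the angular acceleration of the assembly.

α ≈ 10.6 rad/s²

I = ½M₁R₁² + ½M₂R₂² = ½(8.86)(0.341)² + ½(2.13)(0.220)² = 0.5667 kg·m².
τ = F r = (17.6)(0.341) = 6.002 N·m.
α = τ/I = 6.002/0.5667 = 10.59 rad/s².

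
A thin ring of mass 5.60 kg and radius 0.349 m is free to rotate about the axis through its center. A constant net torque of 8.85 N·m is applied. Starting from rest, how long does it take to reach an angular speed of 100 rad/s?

I = MR² = (5.60)(0.349)² = 0.6821 kg·m².
α = τ/I = 8.85/0.6821 = 12.97 rad/s².
ω = αt ⇒ t = ω/α = 100/12.97 = 7.707 s.

t ≈ 7.71 s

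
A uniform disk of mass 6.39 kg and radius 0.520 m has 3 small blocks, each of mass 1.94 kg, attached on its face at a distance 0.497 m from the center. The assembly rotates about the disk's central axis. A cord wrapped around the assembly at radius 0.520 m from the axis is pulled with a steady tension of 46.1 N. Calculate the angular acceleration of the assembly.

I_disk = ½MR² = ½(6.39)(0.520)² = 0.8639 kg·m².
I_blocks = 3·m·r² = 3(1.94)(0.497)² = 1.438 kg·m².
Total I = 2.302 kg·m².
τ = F r = (46.1)(0.520) = 23.97 N·m.
α = τ/I = 23.97/2.302 = 10.42 rad/s².

α ≈ 10.4 rad/s²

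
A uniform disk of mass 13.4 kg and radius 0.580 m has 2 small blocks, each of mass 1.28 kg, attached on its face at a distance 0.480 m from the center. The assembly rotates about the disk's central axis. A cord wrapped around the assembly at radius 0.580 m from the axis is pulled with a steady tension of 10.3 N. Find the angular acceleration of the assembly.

I_disk = ½MR² = ½(13.4)(0.580)² = 2.254 kg·m².
I_blocks = 2·m·r² = 2(1.28)(0.480)² = 0.5898 kg·m².
Total I = 2.844 kg·m².
τ = F r = (10.3)(0.580) = 5.974 N·m.
α = τ/I = 5.974/2.844 = 2.101 rad/s².

α ≈ 2.10 rad/s²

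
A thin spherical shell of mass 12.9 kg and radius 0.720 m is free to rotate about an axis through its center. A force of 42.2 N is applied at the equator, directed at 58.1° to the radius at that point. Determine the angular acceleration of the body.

I = (2/3)MR² = (2/3)(12.9)(0.720)² = 4.458 kg·m².
Only the tangential component produces torque: τ = F R sinθ = (42.2)(0.720) sin 58.1° = 25.80 N·m.
From τ = Iα: α = 25.80/4.458 = 5.786 rad/s².

α ≈ 5.79 rad/s²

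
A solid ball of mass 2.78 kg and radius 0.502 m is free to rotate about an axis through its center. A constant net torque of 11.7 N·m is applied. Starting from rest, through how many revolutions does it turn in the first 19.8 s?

I = (2/5)MR² = (2/5)(2.78)(0.502)² = 0.2802 kg·m².
α = τ/I = 11.7/0.2802 = 41.75 rad/s².
θ = ½αt² = ½(41.75)(19.8)² = 8184 rad.
Revolutions = θ/(2π) = 1303.

≈ 1300 revolutions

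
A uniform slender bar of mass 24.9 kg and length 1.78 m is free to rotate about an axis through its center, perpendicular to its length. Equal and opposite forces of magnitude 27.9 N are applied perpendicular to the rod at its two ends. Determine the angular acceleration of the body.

I = (1/12)ML² = (1/12)(24.9)(1.78)² = 6.574 kg·m².
The couple gives τ = F·(L/2) + F·(L/2) = F L = (27.9)(1.78) = 49.66 N·m.
Newton's second law for rotation, τ = Iα, gives α = τ/I = 49.66/6.574 = 7.554 rad/s².

α ≈ 7.55 rad/s²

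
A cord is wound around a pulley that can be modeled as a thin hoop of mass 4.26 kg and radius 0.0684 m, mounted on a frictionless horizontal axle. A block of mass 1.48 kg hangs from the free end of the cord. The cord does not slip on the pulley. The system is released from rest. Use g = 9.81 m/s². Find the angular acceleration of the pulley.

I = MR² = (4.26)(0.0684)² = 0.01993 kg·m².
Block: mg − T = ma. Pulley: TR = Iα. No-slip: a = αR, so T = (I/R²)a = 4.260·a.
Then mg = (m + 4.260)a, so a = (1.48)(9.81)/(1.48 + 4.260) = 2.529 m/s².
α = a/R = 2.529/0.0684 = 36.98 rad/s².

α ≈ 37.0 rad/s²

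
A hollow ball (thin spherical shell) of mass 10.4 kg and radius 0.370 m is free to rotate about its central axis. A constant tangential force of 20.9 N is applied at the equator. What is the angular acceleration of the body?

I = (2/3)MR² = (2/3)(10.4)(0.370)² = 0.9492 kg·m².
τ = F R = (20.9)(0.370) = 7.733 N·m.
From τ = Iα: α = 7.733/0.9492 = 8.147 rad/s².

α ≈ 8.15 rad/s²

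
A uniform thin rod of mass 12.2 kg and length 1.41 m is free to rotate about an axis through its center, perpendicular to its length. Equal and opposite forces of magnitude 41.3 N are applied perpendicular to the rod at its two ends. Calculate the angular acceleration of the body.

I = (1/12)ML² = (1/12)(12.2)(1.41)² = 2.021 kg·m².
The couple gives τ = F·(L/2) + F·(L/2) = F L = (41.3)(1.41) = 58.23 N·m.
From τ = Iα: α = 58.23/2.021 = 28.81 rad/s².

α ≈ 28.8 rad/s²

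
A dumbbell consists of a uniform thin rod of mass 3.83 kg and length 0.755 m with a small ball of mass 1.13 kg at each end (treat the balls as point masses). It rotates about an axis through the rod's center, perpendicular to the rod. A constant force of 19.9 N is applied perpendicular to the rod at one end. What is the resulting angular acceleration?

I_rod = (1/12)ML² = (1/12)(3.83)(0.755)² = 0.1819 kg·m².
I_balls = 2·m·(L/2)² = 2(1.13)(0.3775)² = 0.3221 kg·m².
Total I = 0.5040 kg·m².
τ = F·(L/2) = (19.9)(0.378) = 7.512 N·m.
α = τ/I = 7.512/0.5040 = 14.91 rad/s².

α ≈ 14.9 rad/s²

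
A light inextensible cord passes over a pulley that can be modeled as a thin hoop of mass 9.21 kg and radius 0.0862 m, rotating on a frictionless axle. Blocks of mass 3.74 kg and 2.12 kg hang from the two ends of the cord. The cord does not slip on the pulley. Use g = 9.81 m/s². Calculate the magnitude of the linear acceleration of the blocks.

I = MR² = (9.21)(0.0862)² = 0.06843 kg·m².
Heavier block: m₁g − T₁ = m₁a. Lighter block: T₂ − m₂g = m₂a.
Pulley: (T₁ − T₂)R = Iα = I(a/R), so T₁ − T₂ = (I/R²)a = 1·M_p a = 9.210·a.
Adding the three: (m₁ − m₂)g = (m₁ + m₂ + 9.210)a, so a = (3.74 − 2.12)(9.81)/(3.74 + 2.12 + 9.210) = 1.055 m/s².

a ≈ 1.05 m/s²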